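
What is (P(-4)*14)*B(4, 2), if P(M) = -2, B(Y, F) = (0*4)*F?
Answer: 0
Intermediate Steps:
B(Y, F) = 0 (B(Y, F) = 0*F = 0)
(P(-4)*14)*B(4, 2) = -2*14*0 = -28*0 = 0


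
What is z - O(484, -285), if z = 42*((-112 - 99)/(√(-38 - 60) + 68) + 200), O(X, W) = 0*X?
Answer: 6510364/787 + 10339*I*√2/787 ≈ 8272.4 + 18.579*I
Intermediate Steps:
O(X, W) = 0
z = 8400 - 8862/(68 + 7*I*√2) (z = 42*(-211/(√(-98) + 68) + 200) = 42*(-211/(7*I*√2 + 68) + 200) = 42*(-211/(68 + 7*I*√2) + 200) = 42*(200 - 211/(68 + 7*I*√2)) = 8400 - 8862/(68 + 7*I*√2) ≈ 8272.4 + 18.579*I)
z - O(484, -285) = (6510364/787 + 10339*I*√2/787) - 1*0 = (6510364/787 + 10339*I*√2/787) + 0 = 6510364/787 + 10339*I*√2/787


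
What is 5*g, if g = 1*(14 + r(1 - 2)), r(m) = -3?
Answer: 55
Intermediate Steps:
g = 11 (g = 1*(14 - 3) = 1*11 = 11)
5*g = 5*11 = 55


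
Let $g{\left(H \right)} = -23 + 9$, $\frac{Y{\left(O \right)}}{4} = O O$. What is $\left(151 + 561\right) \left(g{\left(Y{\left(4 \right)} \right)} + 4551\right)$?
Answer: $3230344$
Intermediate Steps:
$Y{\left(O \right)} = 4 O^{2}$ ($Y{\left(O \right)} = 4 O O = 4 O^{2}$)
$g{\left(H \right)} = -14$
$\left(151 + 561\right) \left(g{\left(Y{\left(4 \right)} \right)} + 4551\right) = \left(151 + 561\right) \left(-14 + 4551\right) = 712 \cdot 4537 = 3230344$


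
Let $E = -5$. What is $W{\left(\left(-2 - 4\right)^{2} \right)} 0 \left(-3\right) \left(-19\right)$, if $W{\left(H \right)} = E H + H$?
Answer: $0$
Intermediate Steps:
$W{\left(H \right)} = - 4 H$ ($W{\left(H \right)} = - 5 H + H = - 4 H$)
$W{\left(\left(-2 - 4\right)^{2} \right)} 0 \left(-3\right) \left(-19\right) = - 4 \left(-2 - 4\right)^{2} \cdot 0 \left(-3\right) \left(-19\right) = - 4 \left(-6\right)^{2} \cdot 0 \left(-19\right) = \left(-4\right) 36 \cdot 0 \left(-19\right) = \left(-144\right) 0 \left(-19\right) = 0 \left(-19\right) = 0$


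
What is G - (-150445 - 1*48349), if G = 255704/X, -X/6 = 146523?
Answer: 87383551934/439569 ≈ 1.9879e+5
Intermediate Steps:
X = -879138 (X = -6*146523 = -879138)
G = -127852/439569 (G = 255704/(-879138) = 255704*(-1/879138) = -127852/439569 ≈ -0.29086)
G - (-150445 - 1*48349) = -127852/439569 - (-150445 - 1*48349) = -127852/439569 - (-150445 - 48349) = -127852/439569 - 1*(-198794) = -127852/439569 + 198794 = 87383551934/439569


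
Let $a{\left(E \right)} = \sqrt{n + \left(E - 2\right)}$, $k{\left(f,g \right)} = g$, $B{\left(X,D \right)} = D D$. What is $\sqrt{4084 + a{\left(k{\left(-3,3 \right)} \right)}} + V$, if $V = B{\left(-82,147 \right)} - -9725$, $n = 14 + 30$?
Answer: $31334 + \sqrt{4084 + 3 \sqrt{5}} \approx 31398.0$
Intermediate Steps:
$B{\left(X,D \right)} = D^{2}$
$n = 44$
$V = 31334$ ($V = 147^{2} - -9725 = 21609 + 9725 = 31334$)
$a{\left(E \right)} = \sqrt{42 + E}$ ($a{\left(E \right)} = \sqrt{44 + \left(E - 2\right)} = \sqrt{44 + \left(-2 + E\right)} = \sqrt{42 + E}$)
$\sqrt{4084 + a{\left(k{\left(-3,3 \right)} \right)}} + V = \sqrt{4084 + \sqrt{42 + 3}} + 31334 = \sqrt{4084 + \sqrt{45}} + 31334 = \sqrt{4084 + 3 \sqrt{5}} + 31334 = 31334 + \sqrt{4084 + 3 \sqrt{5}}$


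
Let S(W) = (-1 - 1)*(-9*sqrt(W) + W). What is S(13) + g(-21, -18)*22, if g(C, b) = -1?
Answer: -48 + 18*sqrt(13) ≈ 16.900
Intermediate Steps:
S(W) = -2*W + 18*sqrt(W) (S(W) = -2*(W - 9*sqrt(W)) = -2*W + 18*sqrt(W))
S(13) + g(-21, -18)*22 = (-2*13 + 18*sqrt(13)) - 1*22 = (-26 + 18*sqrt(13)) - 22 = -48 + 18*sqrt(13)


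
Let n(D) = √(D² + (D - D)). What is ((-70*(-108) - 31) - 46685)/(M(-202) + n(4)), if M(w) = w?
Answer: 6526/33 ≈ 197.76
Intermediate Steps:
n(D) = √(D²) (n(D) = √(D² + 0) = √(D²))
((-70*(-108) - 31) - 46685)/(M(-202) + n(4)) = ((-70*(-108) - 31) - 46685)/(-202 + √(4²)) = ((7560 - 31) - 46685)/(-202 + √16) = (7529 - 46685)/(-202 + 4) = -39156/(-198) = -39156*(-1/198) = 6526/33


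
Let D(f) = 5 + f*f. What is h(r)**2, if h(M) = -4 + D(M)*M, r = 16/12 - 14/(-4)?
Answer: 826275025/46656 ≈ 17710.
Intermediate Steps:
D(f) = 5 + f**2
r = 29/6 (r = 16*(1/12) - 14*(-1/4) = 4/3 + 7/2 = 29/6 ≈ 4.8333)
h(M) = -4 + M*(5 + M**2) (h(M) = -4 + (5 + M**2)*M = -4 + M*(5 + M**2))
h(r)**2 = (-4 + 29*(5 + (29/6)**2)/6)**2 = (-4 + 29*(5 + 841/36)/6)**2 = (-4 + (29/6)*(1021/36))**2 = (-4 + 29609/216)**2 = (28745/216)**2 = 826275025/46656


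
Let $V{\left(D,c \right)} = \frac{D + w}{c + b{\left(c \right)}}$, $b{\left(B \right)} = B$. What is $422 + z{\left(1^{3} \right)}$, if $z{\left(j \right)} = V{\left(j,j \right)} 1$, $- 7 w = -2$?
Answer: $\frac{5917}{14} \approx 422.64$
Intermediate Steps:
$w = \frac{2}{7}$ ($w = \left(- \frac{1}{7}\right) \left(-2\right) = \frac{2}{7} \approx 0.28571$)
$V{\left(D,c \right)} = \frac{\frac{2}{7} + D}{2 c}$ ($V{\left(D,c \right)} = \frac{D + \frac{2}{7}}{c + c} = \frac{\frac{2}{7} + D}{2 c}$)
$z{\left(j \right)} = \frac{2 + 7 j}{14 j}$ ($z{\left(j \right)} = \frac{2 + 7 j}{14 j} 1 = \frac{2 + 7 j}{14 j}$)
$422 + z{\left(1^{3} \right)} = 422 + \frac{2 + 7 \cdot 1^{3}}{14 \cdot 1^{3}} = 422 + \frac{2 + 7 \cdot 1}{14 \cdot 1} = 422 + \frac{1}{14} \cdot 1 \left(2 + 7\right) = 422 + \frac{1}{14} \cdot 1 \cdot 9 = 422 + \frac{9}{14} = \frac{5917}{14}$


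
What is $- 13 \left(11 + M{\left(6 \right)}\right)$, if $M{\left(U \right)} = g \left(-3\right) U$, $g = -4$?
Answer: $-1079$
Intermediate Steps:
$M{\left(U \right)} = 12 U$ ($M{\left(U \right)} = \left(-4\right) \left(-3\right) U = 12 U$)
$- 13 \left(11 + M{\left(6 \right)}\right) = - 13 \left(11 + 12 \cdot 6\right) = - 13 \left(11 + 72\right) = \left(-13\right) 83 = -1079$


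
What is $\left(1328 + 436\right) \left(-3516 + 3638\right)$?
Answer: $215208$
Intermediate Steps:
$\left(1328 + 436\right) \left(-3516 + 3638\right) = 1764 \cdot 122 = 215208$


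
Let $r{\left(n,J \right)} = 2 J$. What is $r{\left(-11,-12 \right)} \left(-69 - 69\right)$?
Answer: $3312$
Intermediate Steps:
$r{\left(-11,-12 \right)} \left(-69 - 69\right) = 2 \left(-12\right) \left(-69 - 69\right) = \left(-24\right) \left(-138\right) = 3312$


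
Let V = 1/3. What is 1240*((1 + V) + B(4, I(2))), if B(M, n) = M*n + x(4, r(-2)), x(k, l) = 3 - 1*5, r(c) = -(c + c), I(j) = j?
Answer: 27280/3 ≈ 9093.3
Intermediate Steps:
r(c) = -2*c
x(k, l) = -2 (x(k, l) = 3 - 5 = -2)
B(M, n) = -2 + M*n (B(M, n) = M*n - 2 = -2 + M*n)
V = 1/3 ≈ 0.33333
1240*((1 + V) + B(4, I(2))) = 1240*((1 + 1/3) + (-2 + 4*2)) = 1240*(4/3 + (-2 + 8)) = 1240*(4/3 + 6) = 1240*(22/3) = 27280/3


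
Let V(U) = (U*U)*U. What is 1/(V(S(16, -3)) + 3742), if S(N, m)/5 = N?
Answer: 1/515742 ≈ 1.9390e-6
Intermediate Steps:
S(N, m) = 5*N
V(U) = U³ (V(U) = U²*U = U³)
1/(V(S(16, -3)) + 3742) = 1/((5*16)³ + 3742) = 1/(80³ + 3742) = 1/(512000 + 3742) = 1/515742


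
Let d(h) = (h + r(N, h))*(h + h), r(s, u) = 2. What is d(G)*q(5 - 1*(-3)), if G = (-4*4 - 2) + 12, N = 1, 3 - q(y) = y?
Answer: -240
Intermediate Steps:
q(y) = 3 - y
G = -6 (G = (-16 - 2) + 12 = -18 + 12 = -6)
d(h) = 2*h*(2 + h) (d(h) = (h + 2)*(h + h) = (2 + h)*(2*h) = 2*h*(2 + h))
d(G)*q(5 - 1*(-3)) = (2*(-6)*(2 - 6))*(3 - (5 - 1*(-3))) = (2*(-6)*(-4))*(3 - (5 + 3)) = 48*(3 - 1*8) = 48*(3 - 8) = 48*(-5) = -240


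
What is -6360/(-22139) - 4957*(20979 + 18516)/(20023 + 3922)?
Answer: -866829680637/106023671 ≈ -8175.8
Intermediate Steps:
-6360/(-22139) - 4957*(20979 + 18516)/(20023 + 3922) = -6360*(-1/22139) - 4957/(23945/39495) = 6360/22139 - 4957/(23945*(1/39495)) = 6360/22139 - 4957/4789/7899 = 6360/22139 - 4957*7899/4789 = 6360/22139 - 39155343/4789 = -866829680637/106023671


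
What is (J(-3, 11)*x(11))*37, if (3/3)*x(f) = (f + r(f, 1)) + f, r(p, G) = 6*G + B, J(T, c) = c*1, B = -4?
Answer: 9768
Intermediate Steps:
J(T, c) = c
r(p, G) = -4 + 6*G (r(p, G) = 6*G - 4 = -4 + 6*G)
x(f) = 2 + 2*f (x(f) = (f + (-4 + 6*1)) + f = (f + (-4 + 6)) + f = (f + 2) + f = (2 + f) + f = 2 + 2*f)
(J(-3, 11)*x(11))*37 = (11*(2 + 2*11))*37 = (11*(2 + 22))*37 = (11*24)*37 = 264*37 = 9768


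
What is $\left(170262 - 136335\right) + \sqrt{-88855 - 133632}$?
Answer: $33927 + i \sqrt{222487} \approx 33927.0 + 471.69 i$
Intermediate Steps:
$\left(170262 - 136335\right) + \sqrt{-88855 - 133632} = 33927 + \sqrt{-222487} = 33927 + i \sqrt{222487}$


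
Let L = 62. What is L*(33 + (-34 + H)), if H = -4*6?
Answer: -1550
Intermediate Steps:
H = -24
L*(33 + (-34 + H)) = 62*(33 + (-34 - 24)) = 62*(33 - 58) = 62*(-25) = -1550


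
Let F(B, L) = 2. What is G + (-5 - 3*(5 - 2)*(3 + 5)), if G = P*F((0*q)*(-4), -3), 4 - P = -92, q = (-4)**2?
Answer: 115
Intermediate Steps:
q = 16
P = 96 (P = 4 - 1*(-92) = 4 + 92 = 96)
G = 192 (G = 96*2 = 192)
G + (-5 - 3*(5 - 2)*(3 + 5)) = 192 + (-5 - 3*(5 - 2)*(3 + 5)) = 192 + (-5 - 9*8) = 192 + (-5 - 3*24) = 192 + (-5 - 72) = 192 - 77 = 115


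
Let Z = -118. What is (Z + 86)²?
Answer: 1024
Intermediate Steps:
(Z + 86)² = (-118 + 86)² = (-32)² = 1024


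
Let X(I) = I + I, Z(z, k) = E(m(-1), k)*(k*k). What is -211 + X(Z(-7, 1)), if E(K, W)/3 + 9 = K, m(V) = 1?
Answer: -259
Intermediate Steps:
E(K, W) = -27 + 3*K
Z(z, k) = -24*k**2 (Z(z, k) = (-27 + 3*1)*(k*k) = (-27 + 3)*k**2 = -24*k**2)
X(I) = 2*I
-211 + X(Z(-7, 1)) = -211 + 2*(-24*1**2) = -211 + 2*(-24*1) = -211 + 2*(-24) = -211 - 48 = -259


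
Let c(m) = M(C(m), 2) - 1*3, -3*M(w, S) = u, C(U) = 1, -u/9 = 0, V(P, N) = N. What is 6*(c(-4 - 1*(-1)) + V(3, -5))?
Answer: -48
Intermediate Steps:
u = 0 (u = -9*0 = 0)
M(w, S) = 0 (M(w, S) = -⅓*0 = 0)
c(m) = -3 (c(m) = 0 - 1*3 = 0 - 3 = -3)
6*(c(-4 - 1*(-1)) + V(3, -5)) = 6*(-3 - 5) = 6*(-8) = -48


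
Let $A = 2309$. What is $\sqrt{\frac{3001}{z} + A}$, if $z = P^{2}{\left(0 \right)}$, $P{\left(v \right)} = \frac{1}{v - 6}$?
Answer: $\sqrt{110345} \approx 332.18$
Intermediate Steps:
$P{\left(v \right)} = \frac{1}{-6 + v}$
$z = \frac{1}{36}$ ($z = \left(\frac{1}{-6 + 0}\right)^{2} = \left(\frac{1}{-6}\right)^{2} = \left(- \frac{1}{6}\right)^{2} = \frac{1}{36} \approx 0.027778$)
$\sqrt{\frac{3001}{z} + A} = \sqrt{3001 \frac{1}{\frac{1}{36}} + 2309} = \sqrt{3001 \cdot 36 + 2309} = \sqrt{108036 + 2309} = \sqrt{110345}$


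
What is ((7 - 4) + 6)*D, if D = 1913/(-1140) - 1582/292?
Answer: -1771557/27740 ≈ -63.863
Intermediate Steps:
D = -590519/83220 (D = 1913*(-1/1140) - 1582*1/292 = -1913/1140 - 791/146 = -590519/83220 ≈ -7.0959)
((7 - 4) + 6)*D = ((7 - 4) + 6)*(-590519/83220) = (3 + 6)*(-590519/83220) = 9*(-590519/83220) = -1771557/27740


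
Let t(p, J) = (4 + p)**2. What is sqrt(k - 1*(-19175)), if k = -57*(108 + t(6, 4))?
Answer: sqrt(7319) ≈ 85.551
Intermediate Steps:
k = -11856 (k = -57*(108 + (4 + 6)**2) = -57*(108 + 10**2) = -57*(108 + 100) = -57*208 = -11856)
sqrt(k - 1*(-19175)) = sqrt(-11856 - 1*(-19175)) = sqrt(-11856 + 19175) = sqrt(7319)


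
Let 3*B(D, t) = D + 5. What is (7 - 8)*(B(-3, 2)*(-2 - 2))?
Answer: 8/3 ≈ 2.6667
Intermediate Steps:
B(D, t) = 5/3 + D/3 (B(D, t) = (D + 5)/3 = (5 + D)/3 = 5/3 + D/3)
(7 - 8)*(B(-3, 2)*(-2 - 2)) = (7 - 8)*((5/3 + (⅓)*(-3))*(-2 - 2)) = -(5/3 - 1)*(-4) = -2*(-4)/3 = -1*(-8/3) = 8/3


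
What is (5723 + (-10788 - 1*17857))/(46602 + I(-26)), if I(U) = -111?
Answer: -22922/46491 ≈ -0.49304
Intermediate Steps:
(5723 + (-10788 - 1*17857))/(46602 + I(-26)) = (5723 + (-10788 - 1*17857))/(46602 - 111) = (5723 + (-10788 - 17857))/46491 = (5723 - 28645)*(1/46491) = -22922*1/46491 = -22922/46491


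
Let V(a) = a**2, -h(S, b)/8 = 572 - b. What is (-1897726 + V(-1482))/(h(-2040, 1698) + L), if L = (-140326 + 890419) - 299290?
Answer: 298598/459811 ≈ 0.64939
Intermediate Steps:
h(S, b) = -4576 + 8*b (h(S, b) = -8*(572 - b) = -4576 + 8*b)
L = 450803 (L = 750093 - 299290 = 450803)
(-1897726 + V(-1482))/(h(-2040, 1698) + L) = (-1897726 + (-1482)**2)/((-4576 + 8*1698) + 450803) = (-1897726 + 2196324)/((-4576 + 13584) + 450803) = 298598/(9008 + 450803) = 298598/459811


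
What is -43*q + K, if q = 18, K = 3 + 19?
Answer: -752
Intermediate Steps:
K = 22
-43*q + K = -43*18 + 22 = -774 + 22 = -752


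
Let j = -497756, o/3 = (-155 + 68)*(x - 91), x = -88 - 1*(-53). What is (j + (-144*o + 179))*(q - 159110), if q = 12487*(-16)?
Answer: 1878191949222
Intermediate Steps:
x = -35 (x = -88 + 53 = -35)
q = -199792
o = 32886 (o = 3*((-155 + 68)*(-35 - 91)) = 3*(-87*(-126)) = 3*10962 = 32886)
(j + (-144*o + 179))*(q - 159110) = (-497756 + (-144*32886 + 179))*(-199792 - 159110) = (-497756 + (-4735584 + 179))*(-358902) = (-497756 - 4735405)*(-358902) = -5233161*(-358902) = 1878191949222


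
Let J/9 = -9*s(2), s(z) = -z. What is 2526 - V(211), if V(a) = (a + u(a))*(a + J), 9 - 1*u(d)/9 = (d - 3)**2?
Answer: 145130858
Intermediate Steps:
u(d) = 81 - 9*(-3 + d)**2 (u(d) = 81 - 9*(d - 3)**2 = 81 - 9*(-3 + d)**2)
J = 162 (J = 9*(-(-9)*2) = 9*(-9*(-2)) = 9*18 = 162)
V(a) = (162 + a)*(a + 9*a*(6 - a)) (V(a) = (a + 9*a*(6 - a))*(a + 162) = (a + 9*a*(6 - a))*(162 + a) = (162 + a)*(a + 9*a*(6 - a)))
2526 - V(211) = 2526 - 211*(8910 - 1403*211 - 9*211**2) = 2526 - 211*(8910 - 296033 - 9*44521) = 2526 - 211*(8910 - 296033 - 400689) = 2526 - 211*(-687812) = 2526 - 1*(-145128332) = 2526 + 145128332 = 145130858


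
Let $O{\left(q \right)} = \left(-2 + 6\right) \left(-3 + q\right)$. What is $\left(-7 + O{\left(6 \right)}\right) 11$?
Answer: $55$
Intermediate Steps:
$O{\left(q \right)} = -12 + 4 q$ ($O{\left(q \right)} = 4 \left(-3 + q\right) = -12 + 4 q$)
$\left(-7 + O{\left(6 \right)}\right) 11 = \left(-7 + \left(-12 + 4 \cdot 6\right)\right) 11 = \left(-7 + \left(-12 + 24\right)\right) 11 = \left(-7 + 12\right) 11 = 5 \cdot 11 = 55$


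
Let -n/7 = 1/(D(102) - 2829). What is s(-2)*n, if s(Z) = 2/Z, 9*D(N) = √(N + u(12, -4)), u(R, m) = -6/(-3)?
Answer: -1604043/648262417 - 126*√26/648262417 ≈ -0.0024754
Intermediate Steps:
u(R, m) = 2 (u(R, m) = -6*(-⅓) = 2)
D(N) = √(2 + N)/9 (D(N) = √(N + 2)/9 = √(2 + N)/9)
n = -7/(-2829 + 2*√26/9) (n = -7/(√(2 + 102)/9 - 2829) = -7/(√104/9 - 2829) = -7/((2*√26)/9 - 2829) = -7/(2*√26/9 - 2829) = -7/(-2829 + 2*√26/9) ≈ 0.0024754)
s(-2)*n = (2/(-2))*(1604043/648262417 + 126*√26/648262417) = (2*(-½))*(1604043/648262417 + 126*√26/648262417) = -(1604043/648262417 + 126*√26/648262417) = -1604043/648262417 - 126*√26/648262417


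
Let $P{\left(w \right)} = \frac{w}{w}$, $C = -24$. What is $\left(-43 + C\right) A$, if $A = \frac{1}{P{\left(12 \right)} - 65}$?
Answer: $\frac{67}{64} \approx 1.0469$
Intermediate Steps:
$P{\left(w \right)} = 1$
$A = - \frac{1}{64}$ ($A = \frac{1}{1 - 65} = \frac{1}{-64} = - \frac{1}{64} \approx -0.015625$)
$\left(-43 + C\right) A = \left(-43 - 24\right) \left(- \frac{1}{64}\right) = \left(-67\right) \left(- \frac{1}{64}\right) = \frac{67}{64}$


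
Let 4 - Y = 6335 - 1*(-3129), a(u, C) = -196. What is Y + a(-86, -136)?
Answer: -9656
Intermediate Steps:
Y = -9460 (Y = 4 - (6335 - 1*(-3129)) = 4 - (6335 + 3129) = 4 - 1*9464 = 4 - 9464 = -9460)
Y + a(-86, -136) = -9460 - 196 = -9656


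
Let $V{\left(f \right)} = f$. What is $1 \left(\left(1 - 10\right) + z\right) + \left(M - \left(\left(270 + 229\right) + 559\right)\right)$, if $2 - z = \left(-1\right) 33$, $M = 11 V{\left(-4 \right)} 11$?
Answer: $-1516$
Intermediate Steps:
$M = -484$ ($M = 11 \left(-4\right) 11 = \left(-44\right) 11 = -484$)
$z = 35$ ($z = 2 - \left(-1\right) 33 = 2 - -33 = 2 + 33 = 35$)
$1 \left(\left(1 - 10\right) + z\right) + \left(M - \left(\left(270 + 229\right) + 559\right)\right) = 1 \left(\left(1 - 10\right) + 35\right) - 1542 = 1 \left(-9 + 35\right) - 1542 = 1 \cdot 26 - 1542 = 26 - 1542 = -1516$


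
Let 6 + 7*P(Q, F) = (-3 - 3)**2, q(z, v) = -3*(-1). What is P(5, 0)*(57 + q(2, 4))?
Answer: 1800/7 ≈ 257.14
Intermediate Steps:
q(z, v) = 3
P(Q, F) = 30/7 (P(Q, F) = -6/7 + (-3 - 3)**2/7 = -6/7 + (1/7)*(-6)**2 = -6/7 + (1/7)*36 = -6/7 + 36/7 = 30/7)
P(5, 0)*(57 + q(2, 4)) = 30*(57 + 3)/7 = (30/7)*60 = 1800/7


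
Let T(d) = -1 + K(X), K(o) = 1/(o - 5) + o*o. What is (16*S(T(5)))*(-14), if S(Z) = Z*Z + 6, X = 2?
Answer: -26432/9 ≈ -2936.9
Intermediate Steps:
K(o) = o² + 1/(-5 + o) (K(o) = 1/(-5 + o) + o² = o² + 1/(-5 + o))
T(d) = 8/3 (T(d) = -1 + (1 + 2³ - 5*2²)/(-5 + 2) = -1 + (1 + 8 - 5*4)/(-3) = -1 - (1 + 8 - 20)/3 = -1 - ⅓*(-11) = -1 + 11/3 = 8/3)
S(Z) = 6 + Z² (S(Z) = Z² + 6 = 6 + Z²)
(16*S(T(5)))*(-14) = (16*(6 + (8/3)²))*(-14) = (16*(6 + 64/9))*(-14) = (16*(118/9))*(-14) = (1888/9)*(-14) = -26432/9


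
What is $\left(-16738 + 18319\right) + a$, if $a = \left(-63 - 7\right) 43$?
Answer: $-1429$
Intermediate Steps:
$a = -3010$ ($a = \left(-70\right) 43 = -3010$)
$\left(-16738 + 18319\right) + a = \left(-16738 + 18319\right) - 3010 = 1581 - 3010 = -1429$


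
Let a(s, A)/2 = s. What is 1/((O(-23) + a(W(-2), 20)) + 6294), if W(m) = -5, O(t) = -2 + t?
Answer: 1/6259 ≈ 0.00015977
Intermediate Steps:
a(s, A) = 2*s
1/((O(-23) + a(W(-2), 20)) + 6294) = 1/(((-2 - 23) + 2*(-5)) + 6294) = 1/((-25 - 10) + 6294) = 1/(-35 + 6294) = 1/6259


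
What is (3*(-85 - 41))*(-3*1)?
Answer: 1134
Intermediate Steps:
(3*(-85 - 41))*(-3*1) = (3*(-126))*(-3) = -378*(-3) = 1134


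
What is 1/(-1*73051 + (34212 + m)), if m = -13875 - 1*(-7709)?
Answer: -1/45005 ≈ -2.2220e-5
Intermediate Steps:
m = -6166 (m = -13875 + 7709 = -6166)
1/(-1*73051 + (34212 + m)) = 1/(-1*73051 + (34212 - 6166)) = 1/(-73051 + 28046) = 1/(-45005) = -1/45005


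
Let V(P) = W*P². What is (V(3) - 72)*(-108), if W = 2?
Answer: 5832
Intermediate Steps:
V(P) = 2*P²
(V(3) - 72)*(-108) = (2*3² - 72)*(-108) = (2*9 - 72)*(-108) = (18 - 72)*(-108) = -54*(-108) = 5832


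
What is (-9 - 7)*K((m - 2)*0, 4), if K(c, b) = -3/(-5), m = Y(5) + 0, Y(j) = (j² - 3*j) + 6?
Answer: -48/5 ≈ -9.6000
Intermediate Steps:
Y(j) = 6 + j² - 3*j
m = 16 (m = (6 + 5² - 3*5) + 0 = (6 + 25 - 15) + 0 = 16 + 0 = 16)
K(c, b) = ⅗ (K(c, b) = -3*(-⅕) = ⅗)
(-9 - 7)*K((m - 2)*0, 4) = (-9 - 7)*(⅗) = -16*⅗ = -48/5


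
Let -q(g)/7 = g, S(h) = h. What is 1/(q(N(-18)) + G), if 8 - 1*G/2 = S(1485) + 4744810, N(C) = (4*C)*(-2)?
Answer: -1/9493582 ≈ -1.0533e-7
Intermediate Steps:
N(C) = -8*C
q(g) = -7*g
G = -9492574 (G = 16 - 2*(1485 + 4744810) = 16 - 2*4746295 = 16 - 9492590 = -9492574)
1/(q(N(-18)) + G) = 1/(-(-56)*(-18) - 9492574) = 1/(-7*144 - 9492574) = 1/(-1008 - 9492574) = 1/(-9493582) = -1/9493582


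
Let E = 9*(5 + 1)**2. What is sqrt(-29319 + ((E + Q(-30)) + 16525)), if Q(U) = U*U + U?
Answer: 20*I*sqrt(29) ≈ 107.7*I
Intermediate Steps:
Q(U) = U + U**2 (Q(U) = U**2 + U = U + U**2)
E = 324 (E = 9*6**2 = 9*36 = 324)
sqrt(-29319 + ((E + Q(-30)) + 16525)) = sqrt(-29319 + ((324 - 30*(1 - 30)) + 16525)) = sqrt(-29319 + ((324 - 30*(-29)) + 16525)) = sqrt(-29319 + ((324 + 870) + 16525)) = sqrt(-29319 + (1194 + 16525)) = sqrt(-29319 + 17719) = sqrt(-11600) = 20*I*sqrt(29)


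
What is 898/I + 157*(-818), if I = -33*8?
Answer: -16952681/132 ≈ -1.2843e+5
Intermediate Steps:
I = -264
898/I + 157*(-818) = 898/(-264) + 157*(-818) = 898*(-1/264) - 128426 = -449/132 - 128426 = -16952681/132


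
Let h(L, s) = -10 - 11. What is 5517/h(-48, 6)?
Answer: -1839/7 ≈ -262.71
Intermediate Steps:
h(L, s) = -21
5517/h(-48, 6) = 5517/(-21) = 5517*(-1/21) = -1839/7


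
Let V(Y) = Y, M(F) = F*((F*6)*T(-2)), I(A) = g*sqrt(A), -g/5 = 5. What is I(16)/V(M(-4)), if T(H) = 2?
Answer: -25/48 ≈ -0.52083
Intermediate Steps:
g = -25 (g = -5*5 = -25)
I(A) = -25*sqrt(A)
M(F) = 12*F**2 (M(F) = F*((F*6)*2) = F*((6*F)*2) = F*(12*F) = 12*F**2)
I(16)/V(M(-4)) = (-25*sqrt(16))/((12*(-4)**2)) = (-25*4)/((12*16)) = -100/192 = (1/192)*(-100) = -25/48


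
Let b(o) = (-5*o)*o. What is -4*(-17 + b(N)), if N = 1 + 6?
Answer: 1048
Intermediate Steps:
N = 7
b(o) = -5*o²
-4*(-17 + b(N)) = -4*(-17 - 5*7²) = -4*(-17 - 5*49) = -4*(-17 - 245) = -4*(-262) = 1048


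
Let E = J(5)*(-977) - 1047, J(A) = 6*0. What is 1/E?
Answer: -1/1047 ≈ -0.00095511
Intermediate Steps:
J(A) = 0
E = -1047 (E = 0*(-977) - 1047 = 0 - 1047 = -1047)
1/E = 1/(-1047) = -1/1047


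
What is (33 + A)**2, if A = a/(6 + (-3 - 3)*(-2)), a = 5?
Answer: 358801/324 ≈ 1107.4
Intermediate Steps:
A = 5/18 (A = 5/(6 + (-3 - 3)*(-2)) = 5/(6 - 6*(-2)) = 5/(6 + 12) = 5/18 ≈ 0.27778)
(33 + A)**2 = (33 + 5/18)**2 = (599/18)**2 = 358801/324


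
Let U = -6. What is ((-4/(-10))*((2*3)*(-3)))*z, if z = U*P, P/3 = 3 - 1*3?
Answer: 0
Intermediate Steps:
P = 0 (P = 3*(3 - 1*3) = 3*(3 - 3) = 3*0 = 0)
z = 0 (z = -6*0 = 0)
((-4/(-10))*((2*3)*(-3)))*z = ((-4/(-10))*((2*3)*(-3)))*0 = ((-4*(-⅒))*(6*(-3)))*0 = ((⅖)*(-18))*0 = -36/5*0 = 0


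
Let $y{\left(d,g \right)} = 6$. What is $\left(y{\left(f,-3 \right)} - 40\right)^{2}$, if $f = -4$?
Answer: $1156$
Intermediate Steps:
$\left(y{\left(f,-3 \right)} - 40\right)^{2} = \left(6 - 40\right)^{2} = \left(-34\right)^{2} = 1156$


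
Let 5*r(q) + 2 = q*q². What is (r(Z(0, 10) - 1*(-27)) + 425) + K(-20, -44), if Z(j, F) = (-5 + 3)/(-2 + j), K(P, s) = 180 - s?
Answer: 5039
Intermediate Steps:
Z(j, F) = -2/(-2 + j)
r(q) = -⅖ + q³/5 (r(q) = -⅖ + (q*q²)/5 = -⅖ + q³/5)
(r(Z(0, 10) - 1*(-27)) + 425) + K(-20, -44) = ((-⅖ + (-2/(-2 + 0) - 1*(-27))³/5) + 425) + (180 - 1*(-44)) = ((-⅖ + (-2/(-2) + 27)³/5) + 425) + (180 + 44) = ((-⅖ + (-2*(-½) + 27)³/5) + 425) + 224 = ((-⅖ + (1 + 27)³/5) + 425) + 224 = ((-⅖ + (⅕)*28³) + 425) + 224 = ((-⅖ + (⅕)*21952) + 425) + 224 = ((-⅖ + 21952/5) + 425) + 224 = (4390 + 425) + 224 = 4815 + 224 = 5039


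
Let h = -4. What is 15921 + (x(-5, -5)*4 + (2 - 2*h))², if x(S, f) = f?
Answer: 16021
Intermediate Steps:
15921 + (x(-5, -5)*4 + (2 - 2*h))² = 15921 + (-5*4 + (2 - 2*(-4)))² = 15921 + (-20 + (2 + 8))² = 15921 + (-20 + 10)² = 15921 + (-10)² = 15921 + 100 = 16021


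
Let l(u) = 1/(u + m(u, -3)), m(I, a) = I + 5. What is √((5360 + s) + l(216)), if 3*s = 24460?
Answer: √23225653713/1311 ≈ 116.25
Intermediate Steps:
s = 24460/3 (s = (⅓)*24460 = 24460/3 ≈ 8153.3)
m(I, a) = 5 + I
l(u) = 1/(5 + 2*u) (l(u) = 1/(u + (5 + u)) = 1/(5 + 2*u))
√((5360 + s) + l(216)) = √((5360 + 24460/3) + 1/(5 + 2*216)) = √(40540/3 + 1/(5 + 432)) = √(40540/3 + 1/437) = √(17715983/1311) = √23225653713/1311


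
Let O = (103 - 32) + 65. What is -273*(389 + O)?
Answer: -143325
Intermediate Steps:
O = 136 (O = 71 + 65 = 136)
-273*(389 + O) = -273*(389 + 136) = -273*525 = -143325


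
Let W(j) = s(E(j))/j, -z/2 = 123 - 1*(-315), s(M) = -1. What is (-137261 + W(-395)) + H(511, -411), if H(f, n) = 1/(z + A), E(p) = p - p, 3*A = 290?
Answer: -126761904957/923510 ≈ -1.3726e+5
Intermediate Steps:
A = 290/3 (A = (1/3)*290 = 290/3 ≈ 96.667)
E(p) = 0
z = -876 (z = -2*(123 - 1*(-315)) = -2*(123 + 315) = -2*438 = -876)
W(j) = -1/j
H(f, n) = -3/2338 (H(f, n) = 1/(-876 + 290/3) = 1/(-2338/3) = -3/2338)
(-137261 + W(-395)) + H(511, -411) = (-137261 - 1/(-395)) - 3/2338 = (-137261 - 1*(-1/395)) - 3/2338 = (-137261 + 1/395) - 3/2338 = -54218094/395 - 3/2338 = -126761904957/923510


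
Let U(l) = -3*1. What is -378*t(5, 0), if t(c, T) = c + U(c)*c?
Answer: 3780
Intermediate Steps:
U(l) = -3
t(c, T) = -2*c (t(c, T) = c - 3*c = -2*c)
-378*t(5, 0) = -(-756)*5 = -378*(-10) = 3780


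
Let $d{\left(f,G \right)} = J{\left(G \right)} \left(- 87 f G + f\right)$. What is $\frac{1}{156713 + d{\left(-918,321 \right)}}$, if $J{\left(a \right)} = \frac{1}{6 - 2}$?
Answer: $\frac{1}{6565730} \approx 1.5231 \cdot 10^{-7}$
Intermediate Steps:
$J{\left(a \right)} = \frac{1}{4}$
$d{\left(f,G \right)} = \frac{f}{4} - \frac{87 G f}{4}$ ($d{\left(f,G \right)} = \frac{- 87 f G + f}{4} = \frac{- 87 G f + f}{4} = \frac{f - 87 G f}{4} = \frac{f}{4} - \frac{87 G f}{4}$)
$\frac{1}{156713 + d{\left(-918,321 \right)}} = \frac{1}{156713 + \frac{1}{4} \left(-918\right) \left(1 - 27927\right)} = \frac{1}{156713 + \frac{1}{4} \left(-918\right) \left(-27926\right)} = \frac{1}{156713 + 6409017} = \frac{1}{6565730}$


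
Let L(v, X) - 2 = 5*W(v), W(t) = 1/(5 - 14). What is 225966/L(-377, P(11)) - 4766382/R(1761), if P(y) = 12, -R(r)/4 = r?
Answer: 184452609/1174 ≈ 1.5711e+5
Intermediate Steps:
R(r) = -4*r
W(t) = -⅑ (W(t) = 1/(-9) = -⅑)
L(v, X) = 13/9 (L(v, X) = 2 + 5*(-⅑) = 2 - 5/9 = 13/9)
225966/L(-377, P(11)) - 4766382/R(1761) = 225966/(13/9) - 4766382/((-4*1761)) = 225966*(9/13) - 4766382/(-7044) = 156438 - 4766382*(-1/7044) = 156438 + 794397/1174 = 184452609/1174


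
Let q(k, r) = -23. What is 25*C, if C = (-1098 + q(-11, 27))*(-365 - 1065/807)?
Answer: 2761583500/269 ≈ 1.0266e+7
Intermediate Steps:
C = 110463340/269 (C = (-1098 - 23)*(-365 - 1065/807) = -1121*(-365 - 1065*1/807) = -1121*(-365 - 355/269) = -1121*(-98540/269) = 110463340/269 ≈ 4.1064e+5)
25*C = 25*(110463340/269) = 2761583500/269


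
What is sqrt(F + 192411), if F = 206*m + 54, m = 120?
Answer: sqrt(217185) ≈ 466.03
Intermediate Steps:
F = 24774 (F = 206*120 + 54 = 24720 + 54 = 24774)
sqrt(F + 192411) = sqrt(24774 + 192411) = sqrt(217185)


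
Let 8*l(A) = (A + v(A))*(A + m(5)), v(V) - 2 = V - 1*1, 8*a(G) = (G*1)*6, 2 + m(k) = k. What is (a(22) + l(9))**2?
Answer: 2025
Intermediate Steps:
m(k) = -2 + k
a(G) = 3*G/4 (a(G) = ((G*1)*6)/8 = (G*6)/8 = (6*G)/8 = 3*G/4)
v(V) = 1 + V (v(V) = 2 + (V - 1*1) = 2 + (V - 1) = 2 + (-1 + V) = 1 + V)
l(A) = (1 + 2*A)*(3 + A)/8 (l(A) = ((A + (1 + A))*(A + (-2 + 5)))/8 = ((1 + 2*A)*(A + 3))/8 = ((1 + 2*A)*(3 + A))/8 = (1 + 2*A)*(3 + A)/8)
(a(22) + l(9))**2 = ((3/4)*22 + (3/8 + (1/4)*9**2 + (7/8)*9))**2 = (33/2 + (3/8 + (1/4)*81 + 63/8))**2 = (33/2 + (3/8 + 81/4 + 63/8))**2 = (33/2 + 57/2)**2 = 45**2 = 2025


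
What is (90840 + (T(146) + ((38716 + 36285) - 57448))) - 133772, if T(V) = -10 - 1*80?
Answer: -25469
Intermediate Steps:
T(V) = -90 (T(V) = -10 - 80 = -90)
(90840 + (T(146) + ((38716 + 36285) - 57448))) - 133772 = (90840 + (-90 + ((38716 + 36285) - 57448))) - 133772 = (90840 + (-90 + (75001 - 57448))) - 133772 = (90840 + (-90 + 17553)) - 133772 = (90840 + 17463) - 133772 = 108303 - 133772 = -25469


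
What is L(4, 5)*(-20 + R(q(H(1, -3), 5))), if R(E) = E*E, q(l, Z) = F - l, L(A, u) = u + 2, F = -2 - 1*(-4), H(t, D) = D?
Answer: 35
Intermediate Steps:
F = 2 (F = -2 + 4 = 2)
L(A, u) = 2 + u
q(l, Z) = 2 - l
R(E) = E**2
L(4, 5)*(-20 + R(q(H(1, -3), 5))) = (2 + 5)*(-20 + (2 - 1*(-3))**2) = 7*(-20 + (2 + 3)**2) = 7*(-20 + 5**2) = 7*(-20 + 25) = 7*5 = 35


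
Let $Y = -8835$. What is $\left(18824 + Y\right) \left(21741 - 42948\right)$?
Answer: $-211836723$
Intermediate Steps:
$\left(18824 + Y\right) \left(21741 - 42948\right) = \left(18824 - 8835\right) \left(21741 - 42948\right) = 9989 \left(-21207\right) = -211836723$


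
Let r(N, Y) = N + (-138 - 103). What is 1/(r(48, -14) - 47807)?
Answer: -1/48000 ≈ -2.0833e-5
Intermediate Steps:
r(N, Y) = -241 + N (r(N, Y) = N - 241 = -241 + N)
1/(r(48, -14) - 47807) = 1/((-241 + 48) - 47807) = 1/(-193 - 47807) = 1/(-48000) = -1/48000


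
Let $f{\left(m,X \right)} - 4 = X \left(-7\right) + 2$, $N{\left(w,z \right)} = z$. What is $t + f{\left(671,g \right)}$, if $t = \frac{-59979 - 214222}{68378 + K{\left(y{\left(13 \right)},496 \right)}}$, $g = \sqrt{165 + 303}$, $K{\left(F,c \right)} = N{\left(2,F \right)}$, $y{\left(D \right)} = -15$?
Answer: $\frac{135977}{68363} - 42 \sqrt{13} \approx -149.44$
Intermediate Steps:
$K{\left(F,c \right)} = F$
$g = 6 \sqrt{13}$ ($g = \sqrt{468} = 6 \sqrt{13} \approx 21.633$)
$f{\left(m,X \right)} = 6 - 7 X$ ($f{\left(m,X \right)} = 4 + \left(X \left(-7\right) + 2\right) = 4 - \left(-2 + 7 X\right) = 6 - 7 X$)
$t = - \frac{274201}{68363}$ ($t = \frac{-59979 - 214222}{68378 - 15} = - \frac{274201}{68363} \approx -4.011$)
$t + f{\left(671,g \right)} = - \frac{274201}{68363} + \left(6 - 7 \cdot 6 \sqrt{13}\right) = - \frac{274201}{68363} + \left(6 - 42 \sqrt{13}\right) = \frac{135977}{68363} - 42 \sqrt{13}$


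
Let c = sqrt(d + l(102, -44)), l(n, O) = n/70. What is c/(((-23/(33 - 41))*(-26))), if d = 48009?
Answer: -4*sqrt(58812810)/10465 ≈ -2.9313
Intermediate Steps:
l(n, O) = n/70 (l(n, O) = n*(1/70) = n/70)
c = sqrt(58812810)/35 (c = sqrt(48009 + (1/70)*102) = sqrt(48009 + 51/35) = sqrt(1680366/35) = sqrt(58812810)/35 ≈ 219.11)
c/(((-23/(33 - 41))*(-26))) = (sqrt(58812810)/35)/(((-23/(33 - 41))*(-26))) = (sqrt(58812810)/35)/(((-23/(-8))*(-26))) = (sqrt(58812810)/35)/((-1/8*(-23)*(-26))) = (sqrt(58812810)/35)/(((23/8)*(-26))) = (sqrt(58812810)/35)/(-299/4) = (sqrt(58812810)/35)*(-4/299) = -4*sqrt(58812810)/10465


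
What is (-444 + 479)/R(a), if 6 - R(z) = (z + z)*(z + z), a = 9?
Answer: -35/318 ≈ -0.11006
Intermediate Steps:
R(z) = 6 - 4*z² (R(z) = 6 - (z + z)*(z + z) = 6 - 2*z*2*z = 6 - 4*z²)
(-444 + 479)/R(a) = (-444 + 479)/(6 - 4*9²) = 35/(6 - 4*81) = 35/(6 - 324) = 35/(-318) = 35*(-1/318) = -35/318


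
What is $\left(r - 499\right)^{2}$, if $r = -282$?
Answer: $609961$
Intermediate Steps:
$\left(r - 499\right)^{2} = \left(-282 - 499\right)^{2} = \left(-781\right)^{2} = 609961$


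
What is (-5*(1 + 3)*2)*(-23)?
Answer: 920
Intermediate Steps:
(-5*(1 + 3)*2)*(-23) = (-5*4*2)*(-23) = -20*2*(-23) = -40*(-23) = 920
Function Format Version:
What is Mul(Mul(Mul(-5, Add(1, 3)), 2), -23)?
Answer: 920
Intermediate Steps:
Mul(Mul(Mul(-5, Add(1, 3)), 2), -23) = Mul(Mul(Mul(-5, 4), 2), -23) = Mul(Mul(-20, 2), -23) = Mul(-40, -23) = 920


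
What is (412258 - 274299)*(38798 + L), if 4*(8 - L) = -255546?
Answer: 28334709215/2 ≈ 1.4167e+10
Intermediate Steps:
L = 127789/2 (L = 8 - 1/4*(-255546) = 8 + 127773/2 = 127789/2 ≈ 63895.)
(412258 - 274299)*(38798 + L) = (412258 - 274299)*(38798 + 127789/2) = 137959*(205385/2) = 28334709215/2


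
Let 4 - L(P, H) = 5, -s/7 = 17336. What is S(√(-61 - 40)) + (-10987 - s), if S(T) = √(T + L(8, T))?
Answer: 110365 + √(-1 + I*√101) ≈ 1.1037e+5 + 2.3558*I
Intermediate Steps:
s = -121352 (s = -7*17336 = -121352)
L(P, H) = -1 (L(P, H) = 4 - 1*5 = 4 - 5 = -1)
S(T) = √(-1 + T) (S(T) = √(T - 1) = √(-1 + T))
S(√(-61 - 40)) + (-10987 - s) = √(-1 + √(-61 - 40)) + (-10987 - 1*(-121352)) = √(-1 + √(-101)) + (-10987 + 121352) = √(-1 + I*√101) + 110365 = 110365 + √(-1 + I*√101)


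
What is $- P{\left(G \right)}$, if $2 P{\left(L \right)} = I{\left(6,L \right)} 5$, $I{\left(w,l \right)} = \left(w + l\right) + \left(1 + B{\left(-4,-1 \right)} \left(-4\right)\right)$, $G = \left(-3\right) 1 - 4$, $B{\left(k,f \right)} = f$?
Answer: $-10$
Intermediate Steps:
$G = -7$ ($G = -3 - 4 = -7$)
$I{\left(w,l \right)} = 5 + l + w$ ($I{\left(w,l \right)} = \left(w + l\right) + \left(1 - -4\right) = \left(l + w\right) + \left(1 + 4\right) = \left(l + w\right) + 5 = 5 + l + w$)
$P{\left(L \right)} = \frac{55}{2} + \frac{5 L}{2}$ ($P{\left(L \right)} = \frac{\left(5 + L + 6\right) 5}{2} = \frac{\left(11 + L\right) 5}{2} = \frac{55 + 5 L}{2} = \frac{55}{2} + \frac{5 L}{2}$)
$- P{\left(G \right)} = - (\frac{55}{2} + \frac{5}{2} \left(-7\right)) = - (\frac{55}{2} - \frac{35}{2}) = \left(-1\right) 10 = -10$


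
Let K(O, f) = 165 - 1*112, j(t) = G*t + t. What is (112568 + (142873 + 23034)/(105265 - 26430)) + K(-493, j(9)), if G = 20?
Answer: 8878642442/78835 ≈ 1.1262e+5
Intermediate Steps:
j(t) = 21*t (j(t) = 20*t + t = 21*t)
K(O, f) = 53 (K(O, f) = 165 - 112 = 53)
(112568 + (142873 + 23034)/(105265 - 26430)) + K(-493, j(9)) = (112568 + (142873 + 23034)/(105265 - 26430)) + 53 = (112568 + 165907/78835) + 53 = 8874464187/78835 + 53 = 8878642442/78835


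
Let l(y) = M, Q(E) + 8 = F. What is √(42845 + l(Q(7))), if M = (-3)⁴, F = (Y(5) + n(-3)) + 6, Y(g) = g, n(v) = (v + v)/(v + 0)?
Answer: 13*√254 ≈ 207.19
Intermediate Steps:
n(v) = 2 (n(v) = (2*v)/v = 2)
F = 13 (F = (5 + 2) + 6 = 7 + 6 = 13)
Q(E) = 5 (Q(E) = -8 + 13 = 5)
M = 81
l(y) = 81
√(42845 + l(Q(7))) = √(42845 + 81) = √42926 = 13*√254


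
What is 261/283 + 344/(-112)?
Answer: -8515/3962 ≈ -2.1492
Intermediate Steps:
261/283 + 344/(-112) = 261*(1/283) + 344*(-1/112) = 261/283 - 43/14 = -8515/3962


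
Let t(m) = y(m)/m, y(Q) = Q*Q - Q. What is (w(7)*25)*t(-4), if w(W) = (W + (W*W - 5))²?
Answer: -325125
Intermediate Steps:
y(Q) = Q² - Q
t(m) = -1 + m (t(m) = (m*(-1 + m))/m = -1 + m)
w(W) = (-5 + W + W²)² (w(W) = (W + (W² - 5))² = (W + (-5 + W²))² = (-5 + W + W²)²)
(w(7)*25)*t(-4) = ((-5 + 7 + 7²)²*25)*(-1 - 4) = ((-5 + 7 + 49)²*25)*(-5) = (51²*25)*(-5) = (2601*25)*(-5) = 65025*(-5) = -325125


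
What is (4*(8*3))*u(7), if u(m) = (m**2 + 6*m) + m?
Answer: 9408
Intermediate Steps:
u(m) = m**2 + 7*m
(4*(8*3))*u(7) = (4*(8*3))*(7*(7 + 7)) = (4*24)*(7*14) = 96*98 = 9408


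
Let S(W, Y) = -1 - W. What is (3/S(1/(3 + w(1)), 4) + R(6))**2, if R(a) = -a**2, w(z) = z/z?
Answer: 36864/25 ≈ 1474.6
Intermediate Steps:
w(z) = 1
(3/S(1/(3 + w(1)), 4) + R(6))**2 = (3/(-1 - 1/(3 + 1)) - 1*6**2)**2 = (3/(-1 - 1/4) - 1*36)**2 = (3/(-1 - 1*1/4) - 36)**2 = (3/(-1 - 1/4) - 36)**2 = (3/(-5/4) - 36)**2 = (3*(-4/5) - 36)**2 = (-12/5 - 36)**2 = (-192/5)**2 = 36864/25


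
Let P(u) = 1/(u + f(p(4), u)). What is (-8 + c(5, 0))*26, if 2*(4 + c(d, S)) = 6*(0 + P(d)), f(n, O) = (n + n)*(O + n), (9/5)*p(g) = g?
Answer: -931242/3005 ≈ -309.90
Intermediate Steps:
p(g) = 5*g/9
f(n, O) = 2*n*(O + n) (f(n, O) = (2*n)*(O + n) = 2*n*(O + n))
P(u) = 1/(800/81 + 49*u/9) (P(u) = 1/(u + 2*((5/9)*4)*(u + (5/9)*4)) = 1/(u + 2*(20/9)*(u + 20/9)) = 1/(u + 2*(20/9)*(20/9 + u)) = 1/(u + (800/81 + 40*u/9)) = 1/(800/81 + 49*u/9))
c(d, S) = -4 + 243/(800 + 441*d) (c(d, S) = -4 + (6*(0 + 81/(800 + 441*d)))/2 = -4 + (6*(81/(800 + 441*d)))/2 = -4 + (486/(800 + 441*d))/2 = -4 + 243/(800 + 441*d))
(-8 + c(5, 0))*26 = (-8 + (-2957 - 1764*5)/(800 + 441*5))*26 = (-8 + (-2957 - 8820)/(800 + 2205))*26 = (-8 - 11777/3005)*26 = -35817/3005*26 = -931242/3005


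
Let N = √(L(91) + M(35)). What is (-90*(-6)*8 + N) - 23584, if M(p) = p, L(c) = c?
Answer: -19264 + 3*√14 ≈ -19253.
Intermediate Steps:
N = 3*√14 (N = √(91 + 35) = √126 = 3*√14 ≈ 11.225)
(-90*(-6)*8 + N) - 23584 = (-90*(-6)*8 + 3*√14) - 23584 = (540*8 + 3*√14) - 23584 = (4320 + 3*√14) - 23584 = -19264 + 3*√14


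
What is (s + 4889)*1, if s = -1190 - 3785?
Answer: -86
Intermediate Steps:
s = -4975
(s + 4889)*1 = (-4975 + 4889)*1 = -86*1 = -86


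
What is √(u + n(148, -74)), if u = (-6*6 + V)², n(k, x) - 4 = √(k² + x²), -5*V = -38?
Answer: √(20264 + 1850*√5)/5 ≈ 31.241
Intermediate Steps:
V = 38/5 (V = -⅕*(-38) = 38/5 ≈ 7.6000)
n(k, x) = 4 + √(k² + x²)
u = 20164/25 (u = (-6*6 + 38/5)² = (-36 + 38/5)² = (-142/5)² = 20164/25 ≈ 806.56)
√(u + n(148, -74)) = √(20164/25 + (4 + √(148² + (-74)²))) = √(20164/25 + (4 + √(21904 + 5476))) = √(20164/25 + (4 + √27380)) = √(20164/25 + (4 + 74*√5)) = √(20264/25 + 74*√5)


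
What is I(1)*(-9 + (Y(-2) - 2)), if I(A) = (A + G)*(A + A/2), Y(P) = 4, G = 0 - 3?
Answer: 21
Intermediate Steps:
G = -3
I(A) = 3*A*(-3 + A)/2 (I(A) = (A - 3)*(A + A/2) = (-3 + A)*(A + A*(1/2)) = (-3 + A)*(A + A/2) = (-3 + A)*(3*A/2) = 3*A*(-3 + A)/2)
I(1)*(-9 + (Y(-2) - 2)) = ((3/2)*1*(-3 + 1))*(-9 + (4 - 2)) = ((3/2)*1*(-2))*(-9 + 2) = -3*(-7) = 21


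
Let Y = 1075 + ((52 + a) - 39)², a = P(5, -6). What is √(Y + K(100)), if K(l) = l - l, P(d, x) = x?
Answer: 2*√281 ≈ 33.526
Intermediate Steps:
a = -6
K(l) = 0
Y = 1124 (Y = 1075 + ((52 - 6) - 39)² = 1075 + (46 - 39)² = 1075 + 7² = 1075 + 49 = 1124)
√(Y + K(100)) = √(1124 + 0) = √1124 = 2*√281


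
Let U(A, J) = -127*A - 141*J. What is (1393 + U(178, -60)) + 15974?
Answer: 3221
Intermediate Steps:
U(A, J) = -141*J - 127*A
(1393 + U(178, -60)) + 15974 = (1393 + (-141*(-60) - 127*178)) + 15974 = (1393 + (8460 - 22606)) + 15974 = (1393 - 14146) + 15974 = -12753 + 15974 = 3221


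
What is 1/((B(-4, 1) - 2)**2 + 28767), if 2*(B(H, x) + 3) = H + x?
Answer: 4/115237 ≈ 3.4711e-5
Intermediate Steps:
B(H, x) = -3 + H/2 + x/2 (B(H, x) = -3 + (H + x)/2 = -3 + (H/2 + x/2) = -3 + H/2 + x/2)
1/((B(-4, 1) - 2)**2 + 28767) = 1/(((-3 + (1/2)*(-4) + (1/2)*1) - 2)**2 + 28767) = 1/(((-3 - 2 + 1/2) - 2)**2 + 28767) = 1/((-9/2 - 2)**2 + 28767) = 1/((-13/2)**2 + 28767) = 1/(169/4 + 28767) = 1/(115237/4) = 4/115237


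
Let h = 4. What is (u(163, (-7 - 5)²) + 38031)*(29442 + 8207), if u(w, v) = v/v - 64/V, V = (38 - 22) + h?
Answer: 7158731456/5 ≈ 1.4317e+9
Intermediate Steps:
V = 20 (V = (38 - 22) + 4 = 16 + 4 = 20)
u(w, v) = -11/5 (u(w, v) = v/v - 64/20 = 1 - 64*1/20 = 1 - 16/5 = -11/5)
(u(163, (-7 - 5)²) + 38031)*(29442 + 8207) = (-11/5 + 38031)*(29442 + 8207) = (190144/5)*37649 = 7158731456/5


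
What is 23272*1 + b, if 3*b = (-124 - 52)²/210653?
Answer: 14706980824/631959 ≈ 23272.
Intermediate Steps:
b = 30976/631959 (b = ((-124 - 52)²/210653)/3 = ((-176)²*(1/210653))/3 = (30976*(1/210653))/3 = (⅓)*(30976/210653) = 30976/631959 ≈ 0.049016)
23272*1 + b = 23272*1 + 30976/631959 = 23272 + 30976/631959 = 14706980824/631959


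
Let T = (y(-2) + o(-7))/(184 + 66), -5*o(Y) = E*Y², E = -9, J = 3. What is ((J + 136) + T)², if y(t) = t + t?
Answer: 30335537241/1562500 ≈ 19415.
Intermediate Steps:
o(Y) = 9*Y²/5 (o(Y) = -(-9)*Y²/5 = 9*Y²/5)
y(t) = 2*t
T = 421/1250 (T = (2*(-2) + (9/5)*(-7)²)/(184 + 66) = (-4 + (9/5)*49)/250 = (-4 + 441/5)*(1/250) = (421/5)*(1/250) = 421/1250 ≈ 0.33680)
((J + 136) + T)² = ((3 + 136) + 421/1250)² = (139 + 421/1250)² = (174171/1250)² = 30335537241/1562500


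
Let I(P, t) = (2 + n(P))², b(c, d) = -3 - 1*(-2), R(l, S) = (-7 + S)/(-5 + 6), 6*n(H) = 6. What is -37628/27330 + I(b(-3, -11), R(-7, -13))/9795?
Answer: -12277343/8923245 ≈ -1.3759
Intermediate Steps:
n(H) = 1 (n(H) = (⅙)*6 = 1)
R(l, S) = -7 + S (R(l, S) = (-7 + S)/1 = (-7 + S)*1 = -7 + S)
b(c, d) = -1 (b(c, d) = -3 + 2 = -1)
I(P, t) = 9 (I(P, t) = (2 + 1)² = 3² = 9)
-37628/27330 + I(b(-3, -11), R(-7, -13))/9795 = -37628/27330 + 9/9795 = -37628*1/27330 + 9*(1/9795) = -18814/13665 + 3/3265 = -12277343/8923245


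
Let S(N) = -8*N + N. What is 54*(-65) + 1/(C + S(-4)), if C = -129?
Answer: -354511/101 ≈ -3510.0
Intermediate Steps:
S(N) = -7*N
54*(-65) + 1/(C + S(-4)) = 54*(-65) + 1/(-129 - 7*(-4)) = -3510 + 1/(-129 + 28) = -3510 + 1/(-101) = -3510 - 1/101 = -354511/101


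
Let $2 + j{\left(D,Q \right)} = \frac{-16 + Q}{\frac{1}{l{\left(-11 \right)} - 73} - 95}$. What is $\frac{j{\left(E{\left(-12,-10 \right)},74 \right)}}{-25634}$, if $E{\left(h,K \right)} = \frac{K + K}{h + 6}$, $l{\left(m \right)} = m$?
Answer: $\frac{10417}{102292477} \approx 0.00010184$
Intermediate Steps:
$E{\left(h,K \right)} = \frac{2 K}{6 + h}$
$j{\left(D,Q \right)} = - \frac{14618}{7981} - \frac{84 Q}{7981}$ ($j{\left(D,Q \right)} = -2 + \frac{-16 + Q}{\frac{1}{-11 - 73} - 95} = -2 + \frac{-16 + Q}{\frac{1}{-84} - 95} = -2 + \frac{-16 + Q}{- \frac{1}{84} - 95} = -2 + \frac{-16 + Q}{- \frac{7981}{84}} = -2 + \left(-16 + Q\right) \left(- \frac{84}{7981}\right) = -2 - \left(- \frac{1344}{7981} + \frac{84 Q}{7981}\right) = - \frac{14618}{7981} - \frac{84 Q}{7981}$)
$\frac{j{\left(E{\left(-12,-10 \right)},74 \right)}}{-25634} = \frac{- \frac{14618}{7981} - \frac{6216}{7981}}{-25634} = \left(- \frac{14618}{7981} - \frac{6216}{7981}\right) \left(- \frac{1}{25634}\right) = \left(- \frac{20834}{7981}\right) \left(- \frac{1}{25634}\right) = \frac{10417}{102292477}$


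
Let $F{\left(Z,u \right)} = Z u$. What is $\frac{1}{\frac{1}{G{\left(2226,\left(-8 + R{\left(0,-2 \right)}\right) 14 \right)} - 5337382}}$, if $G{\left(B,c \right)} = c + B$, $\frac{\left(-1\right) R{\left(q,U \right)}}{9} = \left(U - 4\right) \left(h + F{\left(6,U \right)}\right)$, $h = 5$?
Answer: $-5340560$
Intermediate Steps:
$R{\left(q,U \right)} = - 9 \left(-4 + U\right) \left(5 + 6 U\right)$ ($R{\left(q,U \right)} = - 9 \left(U - 4\right) \left(5 + 6 U\right) = - 9 \left(-4 + U\right) \left(5 + 6 U\right)$)
$G{\left(B,c \right)} = B + c$
$\frac{1}{\frac{1}{G{\left(2226,\left(-8 + R{\left(0,-2 \right)}\right) 14 \right)} - 5337382}} = \frac{1}{\frac{1}{\left(2226 + \left(-8 + \left(180 - 54 \left(-2\right)^{2} + 171 \left(-2\right)\right)\right) 14\right) - 5337382}} = \frac{1}{\frac{1}{\left(2226 + \left(-8 - 378\right) 14\right) - 5337382}} = \frac{1}{\frac{1}{\left(2226 - 5404\right) - 5337382}} = \frac{1}{\frac{1}{-3178 - 5337382}} = \frac{1}{\frac{1}{-5340560}} = \frac{1}{- \frac{1}{5340560}} = -5340560$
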